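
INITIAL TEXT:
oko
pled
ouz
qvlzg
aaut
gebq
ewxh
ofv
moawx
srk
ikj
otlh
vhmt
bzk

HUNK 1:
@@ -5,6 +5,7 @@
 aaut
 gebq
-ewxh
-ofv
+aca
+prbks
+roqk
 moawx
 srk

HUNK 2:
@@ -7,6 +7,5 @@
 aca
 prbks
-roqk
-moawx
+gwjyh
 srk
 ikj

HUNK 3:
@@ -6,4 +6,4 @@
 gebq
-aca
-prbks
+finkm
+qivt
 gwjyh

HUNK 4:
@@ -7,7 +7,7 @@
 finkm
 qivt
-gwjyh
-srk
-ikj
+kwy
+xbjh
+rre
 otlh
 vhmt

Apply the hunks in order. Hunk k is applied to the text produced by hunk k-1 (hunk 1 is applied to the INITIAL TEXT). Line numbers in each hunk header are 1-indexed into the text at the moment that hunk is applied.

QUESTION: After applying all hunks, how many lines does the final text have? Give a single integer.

Hunk 1: at line 5 remove [ewxh,ofv] add [aca,prbks,roqk] -> 15 lines: oko pled ouz qvlzg aaut gebq aca prbks roqk moawx srk ikj otlh vhmt bzk
Hunk 2: at line 7 remove [roqk,moawx] add [gwjyh] -> 14 lines: oko pled ouz qvlzg aaut gebq aca prbks gwjyh srk ikj otlh vhmt bzk
Hunk 3: at line 6 remove [aca,prbks] add [finkm,qivt] -> 14 lines: oko pled ouz qvlzg aaut gebq finkm qivt gwjyh srk ikj otlh vhmt bzk
Hunk 4: at line 7 remove [gwjyh,srk,ikj] add [kwy,xbjh,rre] -> 14 lines: oko pled ouz qvlzg aaut gebq finkm qivt kwy xbjh rre otlh vhmt bzk
Final line count: 14

Answer: 14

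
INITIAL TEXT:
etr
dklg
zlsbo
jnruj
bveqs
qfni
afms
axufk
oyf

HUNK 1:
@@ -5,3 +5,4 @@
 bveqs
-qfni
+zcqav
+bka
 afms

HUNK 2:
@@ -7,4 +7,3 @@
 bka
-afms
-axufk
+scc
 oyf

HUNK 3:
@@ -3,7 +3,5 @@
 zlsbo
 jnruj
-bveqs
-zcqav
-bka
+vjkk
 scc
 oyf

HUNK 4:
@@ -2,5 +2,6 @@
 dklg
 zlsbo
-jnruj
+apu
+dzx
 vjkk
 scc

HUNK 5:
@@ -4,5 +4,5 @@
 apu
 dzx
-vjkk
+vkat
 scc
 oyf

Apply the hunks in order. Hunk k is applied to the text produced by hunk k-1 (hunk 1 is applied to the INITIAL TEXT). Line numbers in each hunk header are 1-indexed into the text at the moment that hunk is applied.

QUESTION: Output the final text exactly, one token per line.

Hunk 1: at line 5 remove [qfni] add [zcqav,bka] -> 10 lines: etr dklg zlsbo jnruj bveqs zcqav bka afms axufk oyf
Hunk 2: at line 7 remove [afms,axufk] add [scc] -> 9 lines: etr dklg zlsbo jnruj bveqs zcqav bka scc oyf
Hunk 3: at line 3 remove [bveqs,zcqav,bka] add [vjkk] -> 7 lines: etr dklg zlsbo jnruj vjkk scc oyf
Hunk 4: at line 2 remove [jnruj] add [apu,dzx] -> 8 lines: etr dklg zlsbo apu dzx vjkk scc oyf
Hunk 5: at line 4 remove [vjkk] add [vkat] -> 8 lines: etr dklg zlsbo apu dzx vkat scc oyf

Answer: etr
dklg
zlsbo
apu
dzx
vkat
scc
oyf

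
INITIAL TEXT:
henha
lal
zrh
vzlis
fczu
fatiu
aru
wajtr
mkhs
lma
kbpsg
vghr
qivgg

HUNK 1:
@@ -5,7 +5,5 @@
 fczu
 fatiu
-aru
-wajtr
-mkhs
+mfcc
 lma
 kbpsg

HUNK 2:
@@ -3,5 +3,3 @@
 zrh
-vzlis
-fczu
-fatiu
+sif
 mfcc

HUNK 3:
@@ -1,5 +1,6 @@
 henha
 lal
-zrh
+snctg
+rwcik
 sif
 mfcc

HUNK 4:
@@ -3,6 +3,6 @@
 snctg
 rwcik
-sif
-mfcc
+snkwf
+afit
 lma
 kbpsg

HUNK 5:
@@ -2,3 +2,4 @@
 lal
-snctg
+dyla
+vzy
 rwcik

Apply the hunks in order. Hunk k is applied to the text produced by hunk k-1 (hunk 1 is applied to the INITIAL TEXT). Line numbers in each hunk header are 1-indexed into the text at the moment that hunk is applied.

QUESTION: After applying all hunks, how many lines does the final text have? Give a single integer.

Answer: 11

Derivation:
Hunk 1: at line 5 remove [aru,wajtr,mkhs] add [mfcc] -> 11 lines: henha lal zrh vzlis fczu fatiu mfcc lma kbpsg vghr qivgg
Hunk 2: at line 3 remove [vzlis,fczu,fatiu] add [sif] -> 9 lines: henha lal zrh sif mfcc lma kbpsg vghr qivgg
Hunk 3: at line 1 remove [zrh] add [snctg,rwcik] -> 10 lines: henha lal snctg rwcik sif mfcc lma kbpsg vghr qivgg
Hunk 4: at line 3 remove [sif,mfcc] add [snkwf,afit] -> 10 lines: henha lal snctg rwcik snkwf afit lma kbpsg vghr qivgg
Hunk 5: at line 2 remove [snctg] add [dyla,vzy] -> 11 lines: henha lal dyla vzy rwcik snkwf afit lma kbpsg vghr qivgg
Final line count: 11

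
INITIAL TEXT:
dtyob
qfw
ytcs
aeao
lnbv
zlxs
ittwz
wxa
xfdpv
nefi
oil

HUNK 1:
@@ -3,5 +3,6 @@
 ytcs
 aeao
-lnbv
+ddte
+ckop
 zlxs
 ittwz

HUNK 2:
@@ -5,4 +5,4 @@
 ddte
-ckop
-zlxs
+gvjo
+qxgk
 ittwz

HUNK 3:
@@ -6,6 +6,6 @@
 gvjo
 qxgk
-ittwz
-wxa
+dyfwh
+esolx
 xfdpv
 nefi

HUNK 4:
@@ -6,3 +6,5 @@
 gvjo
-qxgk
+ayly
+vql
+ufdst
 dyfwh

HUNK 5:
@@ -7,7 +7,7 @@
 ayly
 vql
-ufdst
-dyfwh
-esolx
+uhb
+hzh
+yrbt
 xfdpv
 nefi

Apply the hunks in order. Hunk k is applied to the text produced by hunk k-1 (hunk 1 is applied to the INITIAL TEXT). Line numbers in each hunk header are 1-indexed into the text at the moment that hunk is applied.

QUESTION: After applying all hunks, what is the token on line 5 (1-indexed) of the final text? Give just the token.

Answer: ddte

Derivation:
Hunk 1: at line 3 remove [lnbv] add [ddte,ckop] -> 12 lines: dtyob qfw ytcs aeao ddte ckop zlxs ittwz wxa xfdpv nefi oil
Hunk 2: at line 5 remove [ckop,zlxs] add [gvjo,qxgk] -> 12 lines: dtyob qfw ytcs aeao ddte gvjo qxgk ittwz wxa xfdpv nefi oil
Hunk 3: at line 6 remove [ittwz,wxa] add [dyfwh,esolx] -> 12 lines: dtyob qfw ytcs aeao ddte gvjo qxgk dyfwh esolx xfdpv nefi oil
Hunk 4: at line 6 remove [qxgk] add [ayly,vql,ufdst] -> 14 lines: dtyob qfw ytcs aeao ddte gvjo ayly vql ufdst dyfwh esolx xfdpv nefi oil
Hunk 5: at line 7 remove [ufdst,dyfwh,esolx] add [uhb,hzh,yrbt] -> 14 lines: dtyob qfw ytcs aeao ddte gvjo ayly vql uhb hzh yrbt xfdpv nefi oil
Final line 5: ddte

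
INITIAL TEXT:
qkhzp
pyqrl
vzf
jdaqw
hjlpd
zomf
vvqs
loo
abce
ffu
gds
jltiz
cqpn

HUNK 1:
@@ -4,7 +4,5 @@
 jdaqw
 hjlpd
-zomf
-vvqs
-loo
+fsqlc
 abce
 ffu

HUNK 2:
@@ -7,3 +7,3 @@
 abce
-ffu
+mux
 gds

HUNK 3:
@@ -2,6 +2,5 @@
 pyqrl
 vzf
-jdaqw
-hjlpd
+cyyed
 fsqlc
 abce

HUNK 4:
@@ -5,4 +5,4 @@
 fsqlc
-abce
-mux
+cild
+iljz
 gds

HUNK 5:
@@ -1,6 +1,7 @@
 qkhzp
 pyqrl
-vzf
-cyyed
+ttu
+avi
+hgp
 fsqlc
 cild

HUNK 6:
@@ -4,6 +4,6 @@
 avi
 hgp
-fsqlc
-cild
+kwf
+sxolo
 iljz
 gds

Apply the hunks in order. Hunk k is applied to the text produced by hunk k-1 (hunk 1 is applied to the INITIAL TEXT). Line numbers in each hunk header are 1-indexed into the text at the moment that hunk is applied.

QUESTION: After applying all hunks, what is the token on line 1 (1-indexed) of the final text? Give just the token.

Answer: qkhzp

Derivation:
Hunk 1: at line 4 remove [zomf,vvqs,loo] add [fsqlc] -> 11 lines: qkhzp pyqrl vzf jdaqw hjlpd fsqlc abce ffu gds jltiz cqpn
Hunk 2: at line 7 remove [ffu] add [mux] -> 11 lines: qkhzp pyqrl vzf jdaqw hjlpd fsqlc abce mux gds jltiz cqpn
Hunk 3: at line 2 remove [jdaqw,hjlpd] add [cyyed] -> 10 lines: qkhzp pyqrl vzf cyyed fsqlc abce mux gds jltiz cqpn
Hunk 4: at line 5 remove [abce,mux] add [cild,iljz] -> 10 lines: qkhzp pyqrl vzf cyyed fsqlc cild iljz gds jltiz cqpn
Hunk 5: at line 1 remove [vzf,cyyed] add [ttu,avi,hgp] -> 11 lines: qkhzp pyqrl ttu avi hgp fsqlc cild iljz gds jltiz cqpn
Hunk 6: at line 4 remove [fsqlc,cild] add [kwf,sxolo] -> 11 lines: qkhzp pyqrl ttu avi hgp kwf sxolo iljz gds jltiz cqpn
Final line 1: qkhzp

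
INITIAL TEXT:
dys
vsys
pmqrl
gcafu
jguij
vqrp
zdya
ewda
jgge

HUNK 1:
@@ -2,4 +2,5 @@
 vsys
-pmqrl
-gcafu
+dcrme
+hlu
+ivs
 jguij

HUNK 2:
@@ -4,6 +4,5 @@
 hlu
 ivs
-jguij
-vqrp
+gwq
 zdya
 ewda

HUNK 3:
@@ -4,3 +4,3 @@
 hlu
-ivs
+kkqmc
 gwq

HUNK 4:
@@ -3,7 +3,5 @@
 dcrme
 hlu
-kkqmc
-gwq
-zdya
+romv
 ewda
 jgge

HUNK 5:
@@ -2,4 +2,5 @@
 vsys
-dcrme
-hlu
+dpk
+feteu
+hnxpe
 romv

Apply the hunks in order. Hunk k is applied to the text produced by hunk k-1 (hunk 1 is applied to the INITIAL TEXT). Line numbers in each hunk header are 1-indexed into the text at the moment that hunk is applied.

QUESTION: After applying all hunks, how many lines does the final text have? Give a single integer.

Answer: 8

Derivation:
Hunk 1: at line 2 remove [pmqrl,gcafu] add [dcrme,hlu,ivs] -> 10 lines: dys vsys dcrme hlu ivs jguij vqrp zdya ewda jgge
Hunk 2: at line 4 remove [jguij,vqrp] add [gwq] -> 9 lines: dys vsys dcrme hlu ivs gwq zdya ewda jgge
Hunk 3: at line 4 remove [ivs] add [kkqmc] -> 9 lines: dys vsys dcrme hlu kkqmc gwq zdya ewda jgge
Hunk 4: at line 3 remove [kkqmc,gwq,zdya] add [romv] -> 7 lines: dys vsys dcrme hlu romv ewda jgge
Hunk 5: at line 2 remove [dcrme,hlu] add [dpk,feteu,hnxpe] -> 8 lines: dys vsys dpk feteu hnxpe romv ewda jgge
Final line count: 8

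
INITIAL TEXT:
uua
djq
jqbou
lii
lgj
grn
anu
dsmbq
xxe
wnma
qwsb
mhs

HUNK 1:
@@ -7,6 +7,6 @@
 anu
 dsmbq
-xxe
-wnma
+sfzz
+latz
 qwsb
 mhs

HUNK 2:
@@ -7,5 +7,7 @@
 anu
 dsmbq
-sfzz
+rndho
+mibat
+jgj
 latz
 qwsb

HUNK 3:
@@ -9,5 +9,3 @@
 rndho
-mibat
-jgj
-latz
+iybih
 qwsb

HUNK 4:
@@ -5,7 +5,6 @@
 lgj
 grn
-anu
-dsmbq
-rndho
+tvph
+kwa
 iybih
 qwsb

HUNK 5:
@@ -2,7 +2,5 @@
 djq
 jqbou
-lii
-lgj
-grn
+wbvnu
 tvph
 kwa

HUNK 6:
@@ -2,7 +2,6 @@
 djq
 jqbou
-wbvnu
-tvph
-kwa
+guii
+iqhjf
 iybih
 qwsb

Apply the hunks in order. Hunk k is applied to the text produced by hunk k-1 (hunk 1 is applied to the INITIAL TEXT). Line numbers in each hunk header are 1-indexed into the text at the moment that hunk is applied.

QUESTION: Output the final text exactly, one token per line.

Answer: uua
djq
jqbou
guii
iqhjf
iybih
qwsb
mhs

Derivation:
Hunk 1: at line 7 remove [xxe,wnma] add [sfzz,latz] -> 12 lines: uua djq jqbou lii lgj grn anu dsmbq sfzz latz qwsb mhs
Hunk 2: at line 7 remove [sfzz] add [rndho,mibat,jgj] -> 14 lines: uua djq jqbou lii lgj grn anu dsmbq rndho mibat jgj latz qwsb mhs
Hunk 3: at line 9 remove [mibat,jgj,latz] add [iybih] -> 12 lines: uua djq jqbou lii lgj grn anu dsmbq rndho iybih qwsb mhs
Hunk 4: at line 5 remove [anu,dsmbq,rndho] add [tvph,kwa] -> 11 lines: uua djq jqbou lii lgj grn tvph kwa iybih qwsb mhs
Hunk 5: at line 2 remove [lii,lgj,grn] add [wbvnu] -> 9 lines: uua djq jqbou wbvnu tvph kwa iybih qwsb mhs
Hunk 6: at line 2 remove [wbvnu,tvph,kwa] add [guii,iqhjf] -> 8 lines: uua djq jqbou guii iqhjf iybih qwsb mhs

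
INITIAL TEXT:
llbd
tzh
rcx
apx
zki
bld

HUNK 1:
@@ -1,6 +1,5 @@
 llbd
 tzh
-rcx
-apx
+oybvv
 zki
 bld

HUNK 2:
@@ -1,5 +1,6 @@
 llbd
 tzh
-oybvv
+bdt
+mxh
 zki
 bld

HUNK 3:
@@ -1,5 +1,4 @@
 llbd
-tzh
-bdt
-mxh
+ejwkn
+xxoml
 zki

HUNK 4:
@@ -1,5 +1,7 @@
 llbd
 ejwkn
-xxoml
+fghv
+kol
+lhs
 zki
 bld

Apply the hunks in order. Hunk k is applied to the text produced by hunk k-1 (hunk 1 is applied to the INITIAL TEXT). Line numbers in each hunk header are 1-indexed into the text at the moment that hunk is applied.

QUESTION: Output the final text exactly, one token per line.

Hunk 1: at line 1 remove [rcx,apx] add [oybvv] -> 5 lines: llbd tzh oybvv zki bld
Hunk 2: at line 1 remove [oybvv] add [bdt,mxh] -> 6 lines: llbd tzh bdt mxh zki bld
Hunk 3: at line 1 remove [tzh,bdt,mxh] add [ejwkn,xxoml] -> 5 lines: llbd ejwkn xxoml zki bld
Hunk 4: at line 1 remove [xxoml] add [fghv,kol,lhs] -> 7 lines: llbd ejwkn fghv kol lhs zki bld

Answer: llbd
ejwkn
fghv
kol
lhs
zki
bld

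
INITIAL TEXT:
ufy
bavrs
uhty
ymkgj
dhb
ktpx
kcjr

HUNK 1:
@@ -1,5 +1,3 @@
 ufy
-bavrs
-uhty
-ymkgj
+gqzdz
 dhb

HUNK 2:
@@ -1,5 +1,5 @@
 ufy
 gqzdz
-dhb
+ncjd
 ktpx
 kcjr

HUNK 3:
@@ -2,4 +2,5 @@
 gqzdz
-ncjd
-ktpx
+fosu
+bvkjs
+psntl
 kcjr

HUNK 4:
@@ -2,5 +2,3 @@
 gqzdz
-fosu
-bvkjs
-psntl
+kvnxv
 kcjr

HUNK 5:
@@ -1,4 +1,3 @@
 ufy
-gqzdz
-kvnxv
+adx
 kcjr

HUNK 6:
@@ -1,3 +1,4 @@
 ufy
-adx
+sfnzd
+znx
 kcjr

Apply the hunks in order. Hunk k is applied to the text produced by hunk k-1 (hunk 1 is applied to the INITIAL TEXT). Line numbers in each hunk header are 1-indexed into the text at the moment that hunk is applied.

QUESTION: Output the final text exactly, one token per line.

Hunk 1: at line 1 remove [bavrs,uhty,ymkgj] add [gqzdz] -> 5 lines: ufy gqzdz dhb ktpx kcjr
Hunk 2: at line 1 remove [dhb] add [ncjd] -> 5 lines: ufy gqzdz ncjd ktpx kcjr
Hunk 3: at line 2 remove [ncjd,ktpx] add [fosu,bvkjs,psntl] -> 6 lines: ufy gqzdz fosu bvkjs psntl kcjr
Hunk 4: at line 2 remove [fosu,bvkjs,psntl] add [kvnxv] -> 4 lines: ufy gqzdz kvnxv kcjr
Hunk 5: at line 1 remove [gqzdz,kvnxv] add [adx] -> 3 lines: ufy adx kcjr
Hunk 6: at line 1 remove [adx] add [sfnzd,znx] -> 4 lines: ufy sfnzd znx kcjr

Answer: ufy
sfnzd
znx
kcjr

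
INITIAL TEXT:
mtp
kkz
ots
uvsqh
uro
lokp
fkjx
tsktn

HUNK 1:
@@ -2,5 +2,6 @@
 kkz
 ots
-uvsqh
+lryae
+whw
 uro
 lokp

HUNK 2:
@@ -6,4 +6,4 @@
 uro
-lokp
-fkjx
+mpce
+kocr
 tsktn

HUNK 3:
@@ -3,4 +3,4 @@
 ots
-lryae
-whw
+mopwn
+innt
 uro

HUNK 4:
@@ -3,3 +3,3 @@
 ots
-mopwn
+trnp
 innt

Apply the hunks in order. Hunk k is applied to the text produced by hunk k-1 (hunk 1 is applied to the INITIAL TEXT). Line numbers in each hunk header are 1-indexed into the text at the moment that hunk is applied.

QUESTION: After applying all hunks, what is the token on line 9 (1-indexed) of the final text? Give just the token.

Answer: tsktn

Derivation:
Hunk 1: at line 2 remove [uvsqh] add [lryae,whw] -> 9 lines: mtp kkz ots lryae whw uro lokp fkjx tsktn
Hunk 2: at line 6 remove [lokp,fkjx] add [mpce,kocr] -> 9 lines: mtp kkz ots lryae whw uro mpce kocr tsktn
Hunk 3: at line 3 remove [lryae,whw] add [mopwn,innt] -> 9 lines: mtp kkz ots mopwn innt uro mpce kocr tsktn
Hunk 4: at line 3 remove [mopwn] add [trnp] -> 9 lines: mtp kkz ots trnp innt uro mpce kocr tsktn
Final line 9: tsktn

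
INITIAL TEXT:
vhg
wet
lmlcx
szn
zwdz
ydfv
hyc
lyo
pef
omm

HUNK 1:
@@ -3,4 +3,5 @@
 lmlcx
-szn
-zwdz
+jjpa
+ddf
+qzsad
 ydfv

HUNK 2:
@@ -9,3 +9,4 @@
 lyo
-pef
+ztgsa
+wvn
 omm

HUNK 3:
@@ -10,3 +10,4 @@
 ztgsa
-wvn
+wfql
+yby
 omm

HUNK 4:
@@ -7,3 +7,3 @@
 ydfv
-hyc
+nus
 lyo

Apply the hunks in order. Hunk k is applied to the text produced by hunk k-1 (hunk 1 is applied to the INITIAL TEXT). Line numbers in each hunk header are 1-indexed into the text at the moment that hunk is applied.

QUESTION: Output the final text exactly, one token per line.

Hunk 1: at line 3 remove [szn,zwdz] add [jjpa,ddf,qzsad] -> 11 lines: vhg wet lmlcx jjpa ddf qzsad ydfv hyc lyo pef omm
Hunk 2: at line 9 remove [pef] add [ztgsa,wvn] -> 12 lines: vhg wet lmlcx jjpa ddf qzsad ydfv hyc lyo ztgsa wvn omm
Hunk 3: at line 10 remove [wvn] add [wfql,yby] -> 13 lines: vhg wet lmlcx jjpa ddf qzsad ydfv hyc lyo ztgsa wfql yby omm
Hunk 4: at line 7 remove [hyc] add [nus] -> 13 lines: vhg wet lmlcx jjpa ddf qzsad ydfv nus lyo ztgsa wfql yby omm

Answer: vhg
wet
lmlcx
jjpa
ddf
qzsad
ydfv
nus
lyo
ztgsa
wfql
yby
omm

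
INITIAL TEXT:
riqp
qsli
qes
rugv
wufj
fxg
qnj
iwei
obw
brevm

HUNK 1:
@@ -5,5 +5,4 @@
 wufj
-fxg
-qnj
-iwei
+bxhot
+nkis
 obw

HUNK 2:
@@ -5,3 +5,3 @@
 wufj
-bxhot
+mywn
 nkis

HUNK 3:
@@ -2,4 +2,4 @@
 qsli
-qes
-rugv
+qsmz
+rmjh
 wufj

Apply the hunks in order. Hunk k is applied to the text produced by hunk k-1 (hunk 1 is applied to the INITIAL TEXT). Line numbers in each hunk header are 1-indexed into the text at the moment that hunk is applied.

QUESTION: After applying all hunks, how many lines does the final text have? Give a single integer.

Answer: 9

Derivation:
Hunk 1: at line 5 remove [fxg,qnj,iwei] add [bxhot,nkis] -> 9 lines: riqp qsli qes rugv wufj bxhot nkis obw brevm
Hunk 2: at line 5 remove [bxhot] add [mywn] -> 9 lines: riqp qsli qes rugv wufj mywn nkis obw brevm
Hunk 3: at line 2 remove [qes,rugv] add [qsmz,rmjh] -> 9 lines: riqp qsli qsmz rmjh wufj mywn nkis obw brevm
Final line count: 9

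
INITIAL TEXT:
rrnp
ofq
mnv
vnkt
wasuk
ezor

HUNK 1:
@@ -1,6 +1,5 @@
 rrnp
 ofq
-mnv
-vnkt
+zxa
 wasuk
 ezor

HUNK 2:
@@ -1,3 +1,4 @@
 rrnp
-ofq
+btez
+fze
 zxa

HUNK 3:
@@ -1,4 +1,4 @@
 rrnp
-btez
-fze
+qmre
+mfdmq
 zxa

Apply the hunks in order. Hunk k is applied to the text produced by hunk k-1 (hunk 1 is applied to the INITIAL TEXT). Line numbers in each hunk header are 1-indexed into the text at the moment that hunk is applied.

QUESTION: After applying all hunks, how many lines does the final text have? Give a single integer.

Answer: 6

Derivation:
Hunk 1: at line 1 remove [mnv,vnkt] add [zxa] -> 5 lines: rrnp ofq zxa wasuk ezor
Hunk 2: at line 1 remove [ofq] add [btez,fze] -> 6 lines: rrnp btez fze zxa wasuk ezor
Hunk 3: at line 1 remove [btez,fze] add [qmre,mfdmq] -> 6 lines: rrnp qmre mfdmq zxa wasuk ezor
Final line count: 6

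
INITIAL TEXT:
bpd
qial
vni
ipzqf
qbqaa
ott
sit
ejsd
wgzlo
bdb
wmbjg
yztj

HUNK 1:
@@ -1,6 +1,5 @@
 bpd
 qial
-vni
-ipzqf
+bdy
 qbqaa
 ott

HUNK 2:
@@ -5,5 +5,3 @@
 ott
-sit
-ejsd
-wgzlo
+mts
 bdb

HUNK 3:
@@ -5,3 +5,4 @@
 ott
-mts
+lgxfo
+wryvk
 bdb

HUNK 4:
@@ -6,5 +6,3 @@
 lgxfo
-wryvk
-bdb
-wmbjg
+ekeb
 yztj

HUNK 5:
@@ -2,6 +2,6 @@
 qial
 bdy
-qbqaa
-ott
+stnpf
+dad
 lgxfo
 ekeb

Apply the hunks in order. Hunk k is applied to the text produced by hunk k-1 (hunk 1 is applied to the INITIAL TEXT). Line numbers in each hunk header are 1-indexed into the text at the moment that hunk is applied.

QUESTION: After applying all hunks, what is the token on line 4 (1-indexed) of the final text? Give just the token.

Hunk 1: at line 1 remove [vni,ipzqf] add [bdy] -> 11 lines: bpd qial bdy qbqaa ott sit ejsd wgzlo bdb wmbjg yztj
Hunk 2: at line 5 remove [sit,ejsd,wgzlo] add [mts] -> 9 lines: bpd qial bdy qbqaa ott mts bdb wmbjg yztj
Hunk 3: at line 5 remove [mts] add [lgxfo,wryvk] -> 10 lines: bpd qial bdy qbqaa ott lgxfo wryvk bdb wmbjg yztj
Hunk 4: at line 6 remove [wryvk,bdb,wmbjg] add [ekeb] -> 8 lines: bpd qial bdy qbqaa ott lgxfo ekeb yztj
Hunk 5: at line 2 remove [qbqaa,ott] add [stnpf,dad] -> 8 lines: bpd qial bdy stnpf dad lgxfo ekeb yztj
Final line 4: stnpf

Answer: stnpf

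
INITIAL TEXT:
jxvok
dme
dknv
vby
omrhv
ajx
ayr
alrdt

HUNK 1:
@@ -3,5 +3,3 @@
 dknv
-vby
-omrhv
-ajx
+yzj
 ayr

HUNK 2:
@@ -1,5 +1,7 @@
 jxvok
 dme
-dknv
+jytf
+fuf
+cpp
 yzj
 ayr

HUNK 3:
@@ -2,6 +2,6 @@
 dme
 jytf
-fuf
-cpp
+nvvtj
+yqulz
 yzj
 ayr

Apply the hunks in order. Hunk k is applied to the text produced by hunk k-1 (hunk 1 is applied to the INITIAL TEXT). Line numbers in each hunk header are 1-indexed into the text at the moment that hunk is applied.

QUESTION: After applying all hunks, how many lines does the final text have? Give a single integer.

Answer: 8

Derivation:
Hunk 1: at line 3 remove [vby,omrhv,ajx] add [yzj] -> 6 lines: jxvok dme dknv yzj ayr alrdt
Hunk 2: at line 1 remove [dknv] add [jytf,fuf,cpp] -> 8 lines: jxvok dme jytf fuf cpp yzj ayr alrdt
Hunk 3: at line 2 remove [fuf,cpp] add [nvvtj,yqulz] -> 8 lines: jxvok dme jytf nvvtj yqulz yzj ayr alrdt
Final line count: 8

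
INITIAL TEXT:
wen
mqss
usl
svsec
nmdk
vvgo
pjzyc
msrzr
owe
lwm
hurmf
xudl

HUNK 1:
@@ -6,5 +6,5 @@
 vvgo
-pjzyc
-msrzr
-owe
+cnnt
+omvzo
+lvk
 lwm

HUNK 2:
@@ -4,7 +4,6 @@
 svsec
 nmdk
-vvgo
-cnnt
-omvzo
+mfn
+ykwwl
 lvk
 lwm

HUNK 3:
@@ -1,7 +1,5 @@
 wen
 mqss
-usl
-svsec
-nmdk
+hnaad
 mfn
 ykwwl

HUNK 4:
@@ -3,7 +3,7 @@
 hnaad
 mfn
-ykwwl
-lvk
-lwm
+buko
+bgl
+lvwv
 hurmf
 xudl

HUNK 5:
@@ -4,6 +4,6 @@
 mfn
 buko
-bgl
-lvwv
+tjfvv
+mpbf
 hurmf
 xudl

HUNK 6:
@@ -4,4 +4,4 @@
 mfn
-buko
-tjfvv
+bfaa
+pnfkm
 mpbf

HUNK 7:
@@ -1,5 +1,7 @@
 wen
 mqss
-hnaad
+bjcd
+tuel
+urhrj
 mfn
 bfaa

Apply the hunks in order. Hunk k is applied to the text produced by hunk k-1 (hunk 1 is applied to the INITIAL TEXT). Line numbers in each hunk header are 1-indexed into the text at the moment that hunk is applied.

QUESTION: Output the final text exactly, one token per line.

Answer: wen
mqss
bjcd
tuel
urhrj
mfn
bfaa
pnfkm
mpbf
hurmf
xudl

Derivation:
Hunk 1: at line 6 remove [pjzyc,msrzr,owe] add [cnnt,omvzo,lvk] -> 12 lines: wen mqss usl svsec nmdk vvgo cnnt omvzo lvk lwm hurmf xudl
Hunk 2: at line 4 remove [vvgo,cnnt,omvzo] add [mfn,ykwwl] -> 11 lines: wen mqss usl svsec nmdk mfn ykwwl lvk lwm hurmf xudl
Hunk 3: at line 1 remove [usl,svsec,nmdk] add [hnaad] -> 9 lines: wen mqss hnaad mfn ykwwl lvk lwm hurmf xudl
Hunk 4: at line 3 remove [ykwwl,lvk,lwm] add [buko,bgl,lvwv] -> 9 lines: wen mqss hnaad mfn buko bgl lvwv hurmf xudl
Hunk 5: at line 4 remove [bgl,lvwv] add [tjfvv,mpbf] -> 9 lines: wen mqss hnaad mfn buko tjfvv mpbf hurmf xudl
Hunk 6: at line 4 remove [buko,tjfvv] add [bfaa,pnfkm] -> 9 lines: wen mqss hnaad mfn bfaa pnfkm mpbf hurmf xudl
Hunk 7: at line 1 remove [hnaad] add [bjcd,tuel,urhrj] -> 11 lines: wen mqss bjcd tuel urhrj mfn bfaa pnfkm mpbf hurmf xudl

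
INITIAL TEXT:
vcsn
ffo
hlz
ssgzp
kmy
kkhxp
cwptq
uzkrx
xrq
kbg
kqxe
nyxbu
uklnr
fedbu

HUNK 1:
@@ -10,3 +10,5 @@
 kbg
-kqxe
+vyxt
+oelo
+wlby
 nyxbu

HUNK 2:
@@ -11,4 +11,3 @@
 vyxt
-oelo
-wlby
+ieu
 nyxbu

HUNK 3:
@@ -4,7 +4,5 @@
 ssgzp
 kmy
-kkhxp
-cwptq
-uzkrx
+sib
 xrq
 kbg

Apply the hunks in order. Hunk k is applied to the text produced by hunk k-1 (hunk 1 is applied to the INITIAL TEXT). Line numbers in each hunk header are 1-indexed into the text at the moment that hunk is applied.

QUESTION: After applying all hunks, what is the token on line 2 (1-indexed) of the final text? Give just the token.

Hunk 1: at line 10 remove [kqxe] add [vyxt,oelo,wlby] -> 16 lines: vcsn ffo hlz ssgzp kmy kkhxp cwptq uzkrx xrq kbg vyxt oelo wlby nyxbu uklnr fedbu
Hunk 2: at line 11 remove [oelo,wlby] add [ieu] -> 15 lines: vcsn ffo hlz ssgzp kmy kkhxp cwptq uzkrx xrq kbg vyxt ieu nyxbu uklnr fedbu
Hunk 3: at line 4 remove [kkhxp,cwptq,uzkrx] add [sib] -> 13 lines: vcsn ffo hlz ssgzp kmy sib xrq kbg vyxt ieu nyxbu uklnr fedbu
Final line 2: ffo

Answer: ffo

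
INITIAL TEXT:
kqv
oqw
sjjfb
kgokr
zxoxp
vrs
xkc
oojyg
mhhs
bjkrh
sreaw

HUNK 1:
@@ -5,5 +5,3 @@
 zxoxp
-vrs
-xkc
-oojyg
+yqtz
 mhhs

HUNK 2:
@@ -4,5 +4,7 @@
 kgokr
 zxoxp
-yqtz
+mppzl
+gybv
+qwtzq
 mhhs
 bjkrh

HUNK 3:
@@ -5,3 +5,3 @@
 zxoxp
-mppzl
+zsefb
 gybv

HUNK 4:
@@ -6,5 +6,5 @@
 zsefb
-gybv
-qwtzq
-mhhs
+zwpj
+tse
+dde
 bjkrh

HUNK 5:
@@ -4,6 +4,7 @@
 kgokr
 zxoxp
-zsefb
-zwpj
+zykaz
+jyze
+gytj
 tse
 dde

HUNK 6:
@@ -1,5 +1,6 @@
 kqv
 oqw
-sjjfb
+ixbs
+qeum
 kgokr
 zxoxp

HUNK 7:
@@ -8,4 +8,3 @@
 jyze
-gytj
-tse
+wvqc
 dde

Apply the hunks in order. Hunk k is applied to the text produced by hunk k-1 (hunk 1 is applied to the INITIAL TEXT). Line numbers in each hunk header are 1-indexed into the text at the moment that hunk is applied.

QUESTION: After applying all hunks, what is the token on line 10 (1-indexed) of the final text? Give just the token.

Answer: dde

Derivation:
Hunk 1: at line 5 remove [vrs,xkc,oojyg] add [yqtz] -> 9 lines: kqv oqw sjjfb kgokr zxoxp yqtz mhhs bjkrh sreaw
Hunk 2: at line 4 remove [yqtz] add [mppzl,gybv,qwtzq] -> 11 lines: kqv oqw sjjfb kgokr zxoxp mppzl gybv qwtzq mhhs bjkrh sreaw
Hunk 3: at line 5 remove [mppzl] add [zsefb] -> 11 lines: kqv oqw sjjfb kgokr zxoxp zsefb gybv qwtzq mhhs bjkrh sreaw
Hunk 4: at line 6 remove [gybv,qwtzq,mhhs] add [zwpj,tse,dde] -> 11 lines: kqv oqw sjjfb kgokr zxoxp zsefb zwpj tse dde bjkrh sreaw
Hunk 5: at line 4 remove [zsefb,zwpj] add [zykaz,jyze,gytj] -> 12 lines: kqv oqw sjjfb kgokr zxoxp zykaz jyze gytj tse dde bjkrh sreaw
Hunk 6: at line 1 remove [sjjfb] add [ixbs,qeum] -> 13 lines: kqv oqw ixbs qeum kgokr zxoxp zykaz jyze gytj tse dde bjkrh sreaw
Hunk 7: at line 8 remove [gytj,tse] add [wvqc] -> 12 lines: kqv oqw ixbs qeum kgokr zxoxp zykaz jyze wvqc dde bjkrh sreaw
Final line 10: dde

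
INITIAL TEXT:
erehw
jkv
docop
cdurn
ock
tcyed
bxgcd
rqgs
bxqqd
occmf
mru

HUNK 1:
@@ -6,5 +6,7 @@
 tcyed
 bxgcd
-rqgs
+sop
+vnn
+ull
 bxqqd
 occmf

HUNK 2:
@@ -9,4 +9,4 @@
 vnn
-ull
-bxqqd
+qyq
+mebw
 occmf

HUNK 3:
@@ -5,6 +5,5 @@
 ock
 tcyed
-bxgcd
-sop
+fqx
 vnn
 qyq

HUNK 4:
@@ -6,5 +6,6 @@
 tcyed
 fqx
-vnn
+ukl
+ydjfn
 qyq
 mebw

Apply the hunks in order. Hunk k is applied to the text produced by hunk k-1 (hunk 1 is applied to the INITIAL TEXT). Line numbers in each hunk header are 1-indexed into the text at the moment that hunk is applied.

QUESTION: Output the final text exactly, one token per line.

Answer: erehw
jkv
docop
cdurn
ock
tcyed
fqx
ukl
ydjfn
qyq
mebw
occmf
mru

Derivation:
Hunk 1: at line 6 remove [rqgs] add [sop,vnn,ull] -> 13 lines: erehw jkv docop cdurn ock tcyed bxgcd sop vnn ull bxqqd occmf mru
Hunk 2: at line 9 remove [ull,bxqqd] add [qyq,mebw] -> 13 lines: erehw jkv docop cdurn ock tcyed bxgcd sop vnn qyq mebw occmf mru
Hunk 3: at line 5 remove [bxgcd,sop] add [fqx] -> 12 lines: erehw jkv docop cdurn ock tcyed fqx vnn qyq mebw occmf mru
Hunk 4: at line 6 remove [vnn] add [ukl,ydjfn] -> 13 lines: erehw jkv docop cdurn ock tcyed fqx ukl ydjfn qyq mebw occmf mru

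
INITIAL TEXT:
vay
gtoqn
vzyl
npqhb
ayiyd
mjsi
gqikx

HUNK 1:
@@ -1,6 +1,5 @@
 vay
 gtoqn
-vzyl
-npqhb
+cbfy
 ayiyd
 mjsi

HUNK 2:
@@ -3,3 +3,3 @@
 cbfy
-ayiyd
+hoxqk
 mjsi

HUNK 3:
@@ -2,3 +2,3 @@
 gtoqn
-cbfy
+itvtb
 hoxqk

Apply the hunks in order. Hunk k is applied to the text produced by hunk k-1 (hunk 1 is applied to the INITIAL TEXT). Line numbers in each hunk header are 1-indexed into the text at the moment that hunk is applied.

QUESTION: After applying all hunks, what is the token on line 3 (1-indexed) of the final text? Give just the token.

Hunk 1: at line 1 remove [vzyl,npqhb] add [cbfy] -> 6 lines: vay gtoqn cbfy ayiyd mjsi gqikx
Hunk 2: at line 3 remove [ayiyd] add [hoxqk] -> 6 lines: vay gtoqn cbfy hoxqk mjsi gqikx
Hunk 3: at line 2 remove [cbfy] add [itvtb] -> 6 lines: vay gtoqn itvtb hoxqk mjsi gqikx
Final line 3: itvtb

Answer: itvtb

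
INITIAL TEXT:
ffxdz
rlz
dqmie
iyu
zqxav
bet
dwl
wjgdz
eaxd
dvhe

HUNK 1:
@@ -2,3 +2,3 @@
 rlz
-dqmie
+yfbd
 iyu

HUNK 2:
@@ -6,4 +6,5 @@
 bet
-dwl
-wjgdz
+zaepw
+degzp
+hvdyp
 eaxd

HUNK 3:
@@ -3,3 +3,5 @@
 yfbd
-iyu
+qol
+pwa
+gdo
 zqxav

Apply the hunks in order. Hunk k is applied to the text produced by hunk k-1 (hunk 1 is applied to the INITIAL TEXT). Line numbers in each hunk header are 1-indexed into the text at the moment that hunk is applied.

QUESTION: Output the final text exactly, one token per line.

Answer: ffxdz
rlz
yfbd
qol
pwa
gdo
zqxav
bet
zaepw
degzp
hvdyp
eaxd
dvhe

Derivation:
Hunk 1: at line 2 remove [dqmie] add [yfbd] -> 10 lines: ffxdz rlz yfbd iyu zqxav bet dwl wjgdz eaxd dvhe
Hunk 2: at line 6 remove [dwl,wjgdz] add [zaepw,degzp,hvdyp] -> 11 lines: ffxdz rlz yfbd iyu zqxav bet zaepw degzp hvdyp eaxd dvhe
Hunk 3: at line 3 remove [iyu] add [qol,pwa,gdo] -> 13 lines: ffxdz rlz yfbd qol pwa gdo zqxav bet zaepw degzp hvdyp eaxd dvhe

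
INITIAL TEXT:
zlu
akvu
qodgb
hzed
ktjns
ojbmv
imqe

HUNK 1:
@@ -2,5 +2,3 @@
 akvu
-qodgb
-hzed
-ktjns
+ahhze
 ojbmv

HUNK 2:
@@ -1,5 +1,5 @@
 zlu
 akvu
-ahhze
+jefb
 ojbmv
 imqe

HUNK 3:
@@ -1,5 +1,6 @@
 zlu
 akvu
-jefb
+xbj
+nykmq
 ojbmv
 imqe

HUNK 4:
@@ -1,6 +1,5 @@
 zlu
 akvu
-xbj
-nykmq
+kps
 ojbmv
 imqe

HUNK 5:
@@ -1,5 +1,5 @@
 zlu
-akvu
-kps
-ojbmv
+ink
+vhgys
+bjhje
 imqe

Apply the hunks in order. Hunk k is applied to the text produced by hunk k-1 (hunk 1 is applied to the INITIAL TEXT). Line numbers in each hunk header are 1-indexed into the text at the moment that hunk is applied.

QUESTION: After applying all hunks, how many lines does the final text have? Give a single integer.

Hunk 1: at line 2 remove [qodgb,hzed,ktjns] add [ahhze] -> 5 lines: zlu akvu ahhze ojbmv imqe
Hunk 2: at line 1 remove [ahhze] add [jefb] -> 5 lines: zlu akvu jefb ojbmv imqe
Hunk 3: at line 1 remove [jefb] add [xbj,nykmq] -> 6 lines: zlu akvu xbj nykmq ojbmv imqe
Hunk 4: at line 1 remove [xbj,nykmq] add [kps] -> 5 lines: zlu akvu kps ojbmv imqe
Hunk 5: at line 1 remove [akvu,kps,ojbmv] add [ink,vhgys,bjhje] -> 5 lines: zlu ink vhgys bjhje imqe
Final line count: 5

Answer: 5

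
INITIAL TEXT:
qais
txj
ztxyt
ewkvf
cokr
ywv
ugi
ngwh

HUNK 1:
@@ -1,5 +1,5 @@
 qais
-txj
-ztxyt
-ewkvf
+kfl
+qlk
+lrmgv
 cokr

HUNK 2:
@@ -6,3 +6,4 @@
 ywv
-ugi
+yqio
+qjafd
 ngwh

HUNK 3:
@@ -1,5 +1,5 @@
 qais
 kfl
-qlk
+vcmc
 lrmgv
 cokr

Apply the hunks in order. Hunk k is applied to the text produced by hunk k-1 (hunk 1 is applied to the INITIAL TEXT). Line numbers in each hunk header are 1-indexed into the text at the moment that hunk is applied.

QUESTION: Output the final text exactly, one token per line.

Answer: qais
kfl
vcmc
lrmgv
cokr
ywv
yqio
qjafd
ngwh

Derivation:
Hunk 1: at line 1 remove [txj,ztxyt,ewkvf] add [kfl,qlk,lrmgv] -> 8 lines: qais kfl qlk lrmgv cokr ywv ugi ngwh
Hunk 2: at line 6 remove [ugi] add [yqio,qjafd] -> 9 lines: qais kfl qlk lrmgv cokr ywv yqio qjafd ngwh
Hunk 3: at line 1 remove [qlk] add [vcmc] -> 9 lines: qais kfl vcmc lrmgv cokr ywv yqio qjafd ngwh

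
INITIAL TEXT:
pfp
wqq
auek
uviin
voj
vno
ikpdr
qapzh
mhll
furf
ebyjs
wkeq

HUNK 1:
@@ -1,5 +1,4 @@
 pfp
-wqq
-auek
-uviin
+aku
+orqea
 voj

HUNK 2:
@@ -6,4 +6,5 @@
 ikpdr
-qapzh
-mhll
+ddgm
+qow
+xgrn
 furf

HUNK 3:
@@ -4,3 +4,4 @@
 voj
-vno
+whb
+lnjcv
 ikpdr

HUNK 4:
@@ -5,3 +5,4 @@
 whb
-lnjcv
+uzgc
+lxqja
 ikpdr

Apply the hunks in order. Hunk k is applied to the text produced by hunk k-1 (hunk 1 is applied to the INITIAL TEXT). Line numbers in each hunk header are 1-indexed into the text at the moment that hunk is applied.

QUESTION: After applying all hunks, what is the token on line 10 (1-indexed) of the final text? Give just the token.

Hunk 1: at line 1 remove [wqq,auek,uviin] add [aku,orqea] -> 11 lines: pfp aku orqea voj vno ikpdr qapzh mhll furf ebyjs wkeq
Hunk 2: at line 6 remove [qapzh,mhll] add [ddgm,qow,xgrn] -> 12 lines: pfp aku orqea voj vno ikpdr ddgm qow xgrn furf ebyjs wkeq
Hunk 3: at line 4 remove [vno] add [whb,lnjcv] -> 13 lines: pfp aku orqea voj whb lnjcv ikpdr ddgm qow xgrn furf ebyjs wkeq
Hunk 4: at line 5 remove [lnjcv] add [uzgc,lxqja] -> 14 lines: pfp aku orqea voj whb uzgc lxqja ikpdr ddgm qow xgrn furf ebyjs wkeq
Final line 10: qow

Answer: qow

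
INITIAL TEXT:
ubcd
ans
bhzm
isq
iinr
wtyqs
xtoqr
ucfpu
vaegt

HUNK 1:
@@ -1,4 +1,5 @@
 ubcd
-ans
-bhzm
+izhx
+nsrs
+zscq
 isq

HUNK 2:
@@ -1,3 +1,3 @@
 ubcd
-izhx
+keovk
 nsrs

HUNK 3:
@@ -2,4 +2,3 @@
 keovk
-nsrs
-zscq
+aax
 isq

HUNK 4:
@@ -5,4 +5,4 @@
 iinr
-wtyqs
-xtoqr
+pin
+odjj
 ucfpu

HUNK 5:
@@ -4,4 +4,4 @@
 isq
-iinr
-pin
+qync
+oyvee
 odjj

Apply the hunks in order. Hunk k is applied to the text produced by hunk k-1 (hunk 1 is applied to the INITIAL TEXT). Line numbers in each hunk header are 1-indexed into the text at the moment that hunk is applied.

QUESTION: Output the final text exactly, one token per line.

Hunk 1: at line 1 remove [ans,bhzm] add [izhx,nsrs,zscq] -> 10 lines: ubcd izhx nsrs zscq isq iinr wtyqs xtoqr ucfpu vaegt
Hunk 2: at line 1 remove [izhx] add [keovk] -> 10 lines: ubcd keovk nsrs zscq isq iinr wtyqs xtoqr ucfpu vaegt
Hunk 3: at line 2 remove [nsrs,zscq] add [aax] -> 9 lines: ubcd keovk aax isq iinr wtyqs xtoqr ucfpu vaegt
Hunk 4: at line 5 remove [wtyqs,xtoqr] add [pin,odjj] -> 9 lines: ubcd keovk aax isq iinr pin odjj ucfpu vaegt
Hunk 5: at line 4 remove [iinr,pin] add [qync,oyvee] -> 9 lines: ubcd keovk aax isq qync oyvee odjj ucfpu vaegt

Answer: ubcd
keovk
aax
isq
qync
oyvee
odjj
ucfpu
vaegt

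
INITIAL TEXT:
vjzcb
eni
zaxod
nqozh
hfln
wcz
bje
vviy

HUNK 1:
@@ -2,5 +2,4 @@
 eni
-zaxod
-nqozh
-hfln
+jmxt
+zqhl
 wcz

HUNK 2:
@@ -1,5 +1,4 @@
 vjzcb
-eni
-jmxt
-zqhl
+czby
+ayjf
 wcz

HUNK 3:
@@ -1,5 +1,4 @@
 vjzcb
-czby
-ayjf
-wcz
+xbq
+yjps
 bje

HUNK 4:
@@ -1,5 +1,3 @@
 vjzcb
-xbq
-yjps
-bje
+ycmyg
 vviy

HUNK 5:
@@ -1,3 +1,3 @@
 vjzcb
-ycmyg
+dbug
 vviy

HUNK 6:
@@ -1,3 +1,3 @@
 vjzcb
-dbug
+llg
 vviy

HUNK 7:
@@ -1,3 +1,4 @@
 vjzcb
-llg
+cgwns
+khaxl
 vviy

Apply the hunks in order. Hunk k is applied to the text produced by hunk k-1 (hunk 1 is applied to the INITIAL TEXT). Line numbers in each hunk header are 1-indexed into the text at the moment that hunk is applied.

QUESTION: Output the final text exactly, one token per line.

Hunk 1: at line 2 remove [zaxod,nqozh,hfln] add [jmxt,zqhl] -> 7 lines: vjzcb eni jmxt zqhl wcz bje vviy
Hunk 2: at line 1 remove [eni,jmxt,zqhl] add [czby,ayjf] -> 6 lines: vjzcb czby ayjf wcz bje vviy
Hunk 3: at line 1 remove [czby,ayjf,wcz] add [xbq,yjps] -> 5 lines: vjzcb xbq yjps bje vviy
Hunk 4: at line 1 remove [xbq,yjps,bje] add [ycmyg] -> 3 lines: vjzcb ycmyg vviy
Hunk 5: at line 1 remove [ycmyg] add [dbug] -> 3 lines: vjzcb dbug vviy
Hunk 6: at line 1 remove [dbug] add [llg] -> 3 lines: vjzcb llg vviy
Hunk 7: at line 1 remove [llg] add [cgwns,khaxl] -> 4 lines: vjzcb cgwns khaxl vviy

Answer: vjzcb
cgwns
khaxl
vviy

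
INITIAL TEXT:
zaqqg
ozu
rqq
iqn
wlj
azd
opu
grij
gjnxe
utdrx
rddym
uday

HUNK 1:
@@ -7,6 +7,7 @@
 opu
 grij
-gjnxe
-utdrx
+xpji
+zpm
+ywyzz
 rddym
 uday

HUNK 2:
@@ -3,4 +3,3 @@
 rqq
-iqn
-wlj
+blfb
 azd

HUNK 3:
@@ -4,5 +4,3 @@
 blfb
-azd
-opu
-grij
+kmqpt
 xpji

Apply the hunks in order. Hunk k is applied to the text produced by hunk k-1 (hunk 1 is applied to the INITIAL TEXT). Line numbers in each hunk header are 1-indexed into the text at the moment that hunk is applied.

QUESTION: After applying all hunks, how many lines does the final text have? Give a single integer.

Answer: 10

Derivation:
Hunk 1: at line 7 remove [gjnxe,utdrx] add [xpji,zpm,ywyzz] -> 13 lines: zaqqg ozu rqq iqn wlj azd opu grij xpji zpm ywyzz rddym uday
Hunk 2: at line 3 remove [iqn,wlj] add [blfb] -> 12 lines: zaqqg ozu rqq blfb azd opu grij xpji zpm ywyzz rddym uday
Hunk 3: at line 4 remove [azd,opu,grij] add [kmqpt] -> 10 lines: zaqqg ozu rqq blfb kmqpt xpji zpm ywyzz rddym uday
Final line count: 10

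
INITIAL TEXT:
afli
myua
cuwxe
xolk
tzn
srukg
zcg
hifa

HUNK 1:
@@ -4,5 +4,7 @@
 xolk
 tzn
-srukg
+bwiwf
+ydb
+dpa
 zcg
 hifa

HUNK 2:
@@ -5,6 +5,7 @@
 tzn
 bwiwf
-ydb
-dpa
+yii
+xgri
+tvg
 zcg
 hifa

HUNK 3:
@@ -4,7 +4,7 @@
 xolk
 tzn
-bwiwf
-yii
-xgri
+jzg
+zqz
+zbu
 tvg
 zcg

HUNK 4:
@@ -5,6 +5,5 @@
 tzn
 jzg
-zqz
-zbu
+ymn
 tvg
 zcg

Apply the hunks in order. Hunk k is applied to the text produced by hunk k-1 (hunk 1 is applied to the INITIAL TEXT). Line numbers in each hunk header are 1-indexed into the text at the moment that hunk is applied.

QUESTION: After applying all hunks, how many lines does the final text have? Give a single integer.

Hunk 1: at line 4 remove [srukg] add [bwiwf,ydb,dpa] -> 10 lines: afli myua cuwxe xolk tzn bwiwf ydb dpa zcg hifa
Hunk 2: at line 5 remove [ydb,dpa] add [yii,xgri,tvg] -> 11 lines: afli myua cuwxe xolk tzn bwiwf yii xgri tvg zcg hifa
Hunk 3: at line 4 remove [bwiwf,yii,xgri] add [jzg,zqz,zbu] -> 11 lines: afli myua cuwxe xolk tzn jzg zqz zbu tvg zcg hifa
Hunk 4: at line 5 remove [zqz,zbu] add [ymn] -> 10 lines: afli myua cuwxe xolk tzn jzg ymn tvg zcg hifa
Final line count: 10

Answer: 10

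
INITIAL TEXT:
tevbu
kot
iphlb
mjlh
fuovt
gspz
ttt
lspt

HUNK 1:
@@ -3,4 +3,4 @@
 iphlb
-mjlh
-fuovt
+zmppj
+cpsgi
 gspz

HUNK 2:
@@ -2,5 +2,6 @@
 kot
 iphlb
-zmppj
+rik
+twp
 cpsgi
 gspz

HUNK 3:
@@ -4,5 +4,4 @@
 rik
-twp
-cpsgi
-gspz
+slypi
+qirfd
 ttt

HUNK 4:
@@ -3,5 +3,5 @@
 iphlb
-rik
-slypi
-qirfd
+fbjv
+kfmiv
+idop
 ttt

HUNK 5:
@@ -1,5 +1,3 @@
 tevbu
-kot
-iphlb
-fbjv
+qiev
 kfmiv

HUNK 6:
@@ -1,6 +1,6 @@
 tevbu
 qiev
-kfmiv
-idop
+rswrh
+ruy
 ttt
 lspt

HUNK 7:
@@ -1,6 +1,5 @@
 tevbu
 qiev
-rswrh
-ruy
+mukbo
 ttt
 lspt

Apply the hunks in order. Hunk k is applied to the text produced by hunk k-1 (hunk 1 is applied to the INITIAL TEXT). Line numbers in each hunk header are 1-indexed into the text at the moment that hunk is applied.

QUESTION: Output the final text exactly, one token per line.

Answer: tevbu
qiev
mukbo
ttt
lspt

Derivation:
Hunk 1: at line 3 remove [mjlh,fuovt] add [zmppj,cpsgi] -> 8 lines: tevbu kot iphlb zmppj cpsgi gspz ttt lspt
Hunk 2: at line 2 remove [zmppj] add [rik,twp] -> 9 lines: tevbu kot iphlb rik twp cpsgi gspz ttt lspt
Hunk 3: at line 4 remove [twp,cpsgi,gspz] add [slypi,qirfd] -> 8 lines: tevbu kot iphlb rik slypi qirfd ttt lspt
Hunk 4: at line 3 remove [rik,slypi,qirfd] add [fbjv,kfmiv,idop] -> 8 lines: tevbu kot iphlb fbjv kfmiv idop ttt lspt
Hunk 5: at line 1 remove [kot,iphlb,fbjv] add [qiev] -> 6 lines: tevbu qiev kfmiv idop ttt lspt
Hunk 6: at line 1 remove [kfmiv,idop] add [rswrh,ruy] -> 6 lines: tevbu qiev rswrh ruy ttt lspt
Hunk 7: at line 1 remove [rswrh,ruy] add [mukbo] -> 5 lines: tevbu qiev mukbo ttt lspt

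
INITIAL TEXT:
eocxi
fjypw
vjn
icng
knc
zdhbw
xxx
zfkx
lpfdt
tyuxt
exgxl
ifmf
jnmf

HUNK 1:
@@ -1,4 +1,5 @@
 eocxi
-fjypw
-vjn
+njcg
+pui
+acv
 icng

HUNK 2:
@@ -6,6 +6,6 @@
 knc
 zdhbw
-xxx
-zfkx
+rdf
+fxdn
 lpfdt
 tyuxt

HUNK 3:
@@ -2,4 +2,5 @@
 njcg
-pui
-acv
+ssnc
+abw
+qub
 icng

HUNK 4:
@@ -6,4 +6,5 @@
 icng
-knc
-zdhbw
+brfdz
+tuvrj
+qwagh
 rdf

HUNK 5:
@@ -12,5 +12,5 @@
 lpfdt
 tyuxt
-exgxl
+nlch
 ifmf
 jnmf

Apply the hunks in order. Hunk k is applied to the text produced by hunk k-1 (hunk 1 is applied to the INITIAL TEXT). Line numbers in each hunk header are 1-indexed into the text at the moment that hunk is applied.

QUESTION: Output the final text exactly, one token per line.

Answer: eocxi
njcg
ssnc
abw
qub
icng
brfdz
tuvrj
qwagh
rdf
fxdn
lpfdt
tyuxt
nlch
ifmf
jnmf

Derivation:
Hunk 1: at line 1 remove [fjypw,vjn] add [njcg,pui,acv] -> 14 lines: eocxi njcg pui acv icng knc zdhbw xxx zfkx lpfdt tyuxt exgxl ifmf jnmf
Hunk 2: at line 6 remove [xxx,zfkx] add [rdf,fxdn] -> 14 lines: eocxi njcg pui acv icng knc zdhbw rdf fxdn lpfdt tyuxt exgxl ifmf jnmf
Hunk 3: at line 2 remove [pui,acv] add [ssnc,abw,qub] -> 15 lines: eocxi njcg ssnc abw qub icng knc zdhbw rdf fxdn lpfdt tyuxt exgxl ifmf jnmf
Hunk 4: at line 6 remove [knc,zdhbw] add [brfdz,tuvrj,qwagh] -> 16 lines: eocxi njcg ssnc abw qub icng brfdz tuvrj qwagh rdf fxdn lpfdt tyuxt exgxl ifmf jnmf
Hunk 5: at line 12 remove [exgxl] add [nlch] -> 16 lines: eocxi njcg ssnc abw qub icng brfdz tuvrj qwagh rdf fxdn lpfdt tyuxt nlch ifmf jnmf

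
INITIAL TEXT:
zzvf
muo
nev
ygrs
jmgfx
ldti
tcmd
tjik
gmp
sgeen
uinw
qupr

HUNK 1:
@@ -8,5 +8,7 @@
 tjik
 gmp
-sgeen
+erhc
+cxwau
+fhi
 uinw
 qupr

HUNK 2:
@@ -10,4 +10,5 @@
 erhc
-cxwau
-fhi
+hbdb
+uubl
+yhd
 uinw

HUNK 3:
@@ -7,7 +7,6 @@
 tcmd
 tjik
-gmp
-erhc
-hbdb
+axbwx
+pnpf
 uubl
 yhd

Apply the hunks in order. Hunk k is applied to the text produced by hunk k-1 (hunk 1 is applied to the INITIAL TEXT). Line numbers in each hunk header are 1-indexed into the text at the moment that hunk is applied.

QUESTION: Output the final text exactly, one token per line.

Answer: zzvf
muo
nev
ygrs
jmgfx
ldti
tcmd
tjik
axbwx
pnpf
uubl
yhd
uinw
qupr

Derivation:
Hunk 1: at line 8 remove [sgeen] add [erhc,cxwau,fhi] -> 14 lines: zzvf muo nev ygrs jmgfx ldti tcmd tjik gmp erhc cxwau fhi uinw qupr
Hunk 2: at line 10 remove [cxwau,fhi] add [hbdb,uubl,yhd] -> 15 lines: zzvf muo nev ygrs jmgfx ldti tcmd tjik gmp erhc hbdb uubl yhd uinw qupr
Hunk 3: at line 7 remove [gmp,erhc,hbdb] add [axbwx,pnpf] -> 14 lines: zzvf muo nev ygrs jmgfx ldti tcmd tjik axbwx pnpf uubl yhd uinw qupr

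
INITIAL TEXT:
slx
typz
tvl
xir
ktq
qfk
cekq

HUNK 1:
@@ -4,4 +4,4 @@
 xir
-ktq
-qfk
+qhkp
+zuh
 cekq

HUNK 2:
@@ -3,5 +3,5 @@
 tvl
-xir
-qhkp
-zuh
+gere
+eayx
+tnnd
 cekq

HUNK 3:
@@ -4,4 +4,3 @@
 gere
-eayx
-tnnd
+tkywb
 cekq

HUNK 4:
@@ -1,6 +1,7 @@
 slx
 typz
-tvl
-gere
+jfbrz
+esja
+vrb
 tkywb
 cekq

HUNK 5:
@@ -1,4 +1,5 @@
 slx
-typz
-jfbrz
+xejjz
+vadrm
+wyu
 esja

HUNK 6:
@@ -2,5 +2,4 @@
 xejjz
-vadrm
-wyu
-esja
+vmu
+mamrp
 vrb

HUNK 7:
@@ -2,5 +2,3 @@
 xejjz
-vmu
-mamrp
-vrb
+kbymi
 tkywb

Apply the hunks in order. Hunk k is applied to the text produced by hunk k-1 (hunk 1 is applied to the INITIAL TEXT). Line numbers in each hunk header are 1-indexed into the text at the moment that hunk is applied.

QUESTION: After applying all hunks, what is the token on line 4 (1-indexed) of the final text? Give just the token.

Hunk 1: at line 4 remove [ktq,qfk] add [qhkp,zuh] -> 7 lines: slx typz tvl xir qhkp zuh cekq
Hunk 2: at line 3 remove [xir,qhkp,zuh] add [gere,eayx,tnnd] -> 7 lines: slx typz tvl gere eayx tnnd cekq
Hunk 3: at line 4 remove [eayx,tnnd] add [tkywb] -> 6 lines: slx typz tvl gere tkywb cekq
Hunk 4: at line 1 remove [tvl,gere] add [jfbrz,esja,vrb] -> 7 lines: slx typz jfbrz esja vrb tkywb cekq
Hunk 5: at line 1 remove [typz,jfbrz] add [xejjz,vadrm,wyu] -> 8 lines: slx xejjz vadrm wyu esja vrb tkywb cekq
Hunk 6: at line 2 remove [vadrm,wyu,esja] add [vmu,mamrp] -> 7 lines: slx xejjz vmu mamrp vrb tkywb cekq
Hunk 7: at line 2 remove [vmu,mamrp,vrb] add [kbymi] -> 5 lines: slx xejjz kbymi tkywb cekq
Final line 4: tkywb

Answer: tkywb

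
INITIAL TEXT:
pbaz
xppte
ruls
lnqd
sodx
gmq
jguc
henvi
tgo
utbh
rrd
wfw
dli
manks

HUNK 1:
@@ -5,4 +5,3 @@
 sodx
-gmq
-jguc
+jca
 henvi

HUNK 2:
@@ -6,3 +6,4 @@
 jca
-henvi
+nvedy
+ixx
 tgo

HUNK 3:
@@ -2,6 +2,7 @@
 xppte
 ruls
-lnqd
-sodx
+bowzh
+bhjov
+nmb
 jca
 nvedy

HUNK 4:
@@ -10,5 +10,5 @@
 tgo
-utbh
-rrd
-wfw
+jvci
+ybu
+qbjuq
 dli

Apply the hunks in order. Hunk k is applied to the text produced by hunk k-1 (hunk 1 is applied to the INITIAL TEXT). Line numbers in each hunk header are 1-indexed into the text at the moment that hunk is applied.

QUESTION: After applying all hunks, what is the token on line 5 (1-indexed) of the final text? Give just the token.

Answer: bhjov

Derivation:
Hunk 1: at line 5 remove [gmq,jguc] add [jca] -> 13 lines: pbaz xppte ruls lnqd sodx jca henvi tgo utbh rrd wfw dli manks
Hunk 2: at line 6 remove [henvi] add [nvedy,ixx] -> 14 lines: pbaz xppte ruls lnqd sodx jca nvedy ixx tgo utbh rrd wfw dli manks
Hunk 3: at line 2 remove [lnqd,sodx] add [bowzh,bhjov,nmb] -> 15 lines: pbaz xppte ruls bowzh bhjov nmb jca nvedy ixx tgo utbh rrd wfw dli manks
Hunk 4: at line 10 remove [utbh,rrd,wfw] add [jvci,ybu,qbjuq] -> 15 lines: pbaz xppte ruls bowzh bhjov nmb jca nvedy ixx tgo jvci ybu qbjuq dli manks
Final line 5: bhjov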